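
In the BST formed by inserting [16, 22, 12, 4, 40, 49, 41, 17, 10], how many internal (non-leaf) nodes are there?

Tree built from: [16, 22, 12, 4, 40, 49, 41, 17, 10]
Tree (level-order array): [16, 12, 22, 4, None, 17, 40, None, 10, None, None, None, 49, None, None, 41]
Rule: An internal node has at least one child.
Per-node child counts:
  node 16: 2 child(ren)
  node 12: 1 child(ren)
  node 4: 1 child(ren)
  node 10: 0 child(ren)
  node 22: 2 child(ren)
  node 17: 0 child(ren)
  node 40: 1 child(ren)
  node 49: 1 child(ren)
  node 41: 0 child(ren)
Matching nodes: [16, 12, 4, 22, 40, 49]
Count of internal (non-leaf) nodes: 6


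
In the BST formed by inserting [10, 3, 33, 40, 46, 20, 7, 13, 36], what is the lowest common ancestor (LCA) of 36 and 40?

Tree insertion order: [10, 3, 33, 40, 46, 20, 7, 13, 36]
Tree (level-order array): [10, 3, 33, None, 7, 20, 40, None, None, 13, None, 36, 46]
In a BST, the LCA of p=36, q=40 is the first node v on the
root-to-leaf path with p <= v <= q (go left if both < v, right if both > v).
Walk from root:
  at 10: both 36 and 40 > 10, go right
  at 33: both 36 and 40 > 33, go right
  at 40: 36 <= 40 <= 40, this is the LCA
LCA = 40


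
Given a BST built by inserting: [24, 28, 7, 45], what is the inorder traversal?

Tree insertion order: [24, 28, 7, 45]
Tree (level-order array): [24, 7, 28, None, None, None, 45]
Inorder traversal: [7, 24, 28, 45]


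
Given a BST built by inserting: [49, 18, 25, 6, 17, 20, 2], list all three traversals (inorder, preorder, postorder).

Tree insertion order: [49, 18, 25, 6, 17, 20, 2]
Tree (level-order array): [49, 18, None, 6, 25, 2, 17, 20]
Inorder (L, root, R): [2, 6, 17, 18, 20, 25, 49]
Preorder (root, L, R): [49, 18, 6, 2, 17, 25, 20]
Postorder (L, R, root): [2, 17, 6, 20, 25, 18, 49]


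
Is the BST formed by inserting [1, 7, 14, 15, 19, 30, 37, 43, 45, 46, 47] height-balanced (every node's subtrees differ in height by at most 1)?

Tree (level-order array): [1, None, 7, None, 14, None, 15, None, 19, None, 30, None, 37, None, 43, None, 45, None, 46, None, 47]
Definition: a tree is height-balanced if, at every node, |h(left) - h(right)| <= 1 (empty subtree has height -1).
Bottom-up per-node check:
  node 47: h_left=-1, h_right=-1, diff=0 [OK], height=0
  node 46: h_left=-1, h_right=0, diff=1 [OK], height=1
  node 45: h_left=-1, h_right=1, diff=2 [FAIL (|-1-1|=2 > 1)], height=2
  node 43: h_left=-1, h_right=2, diff=3 [FAIL (|-1-2|=3 > 1)], height=3
  node 37: h_left=-1, h_right=3, diff=4 [FAIL (|-1-3|=4 > 1)], height=4
  node 30: h_left=-1, h_right=4, diff=5 [FAIL (|-1-4|=5 > 1)], height=5
  node 19: h_left=-1, h_right=5, diff=6 [FAIL (|-1-5|=6 > 1)], height=6
  node 15: h_left=-1, h_right=6, diff=7 [FAIL (|-1-6|=7 > 1)], height=7
  node 14: h_left=-1, h_right=7, diff=8 [FAIL (|-1-7|=8 > 1)], height=8
  node 7: h_left=-1, h_right=8, diff=9 [FAIL (|-1-8|=9 > 1)], height=9
  node 1: h_left=-1, h_right=9, diff=10 [FAIL (|-1-9|=10 > 1)], height=10
Node 45 violates the condition: |-1 - 1| = 2 > 1.
Result: Not balanced


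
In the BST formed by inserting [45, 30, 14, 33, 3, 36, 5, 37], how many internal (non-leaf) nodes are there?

Tree built from: [45, 30, 14, 33, 3, 36, 5, 37]
Tree (level-order array): [45, 30, None, 14, 33, 3, None, None, 36, None, 5, None, 37]
Rule: An internal node has at least one child.
Per-node child counts:
  node 45: 1 child(ren)
  node 30: 2 child(ren)
  node 14: 1 child(ren)
  node 3: 1 child(ren)
  node 5: 0 child(ren)
  node 33: 1 child(ren)
  node 36: 1 child(ren)
  node 37: 0 child(ren)
Matching nodes: [45, 30, 14, 3, 33, 36]
Count of internal (non-leaf) nodes: 6


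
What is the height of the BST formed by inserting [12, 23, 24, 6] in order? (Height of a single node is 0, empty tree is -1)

Insertion order: [12, 23, 24, 6]
Tree (level-order array): [12, 6, 23, None, None, None, 24]
Compute height bottom-up (empty subtree = -1):
  height(6) = 1 + max(-1, -1) = 0
  height(24) = 1 + max(-1, -1) = 0
  height(23) = 1 + max(-1, 0) = 1
  height(12) = 1 + max(0, 1) = 2
Height = 2


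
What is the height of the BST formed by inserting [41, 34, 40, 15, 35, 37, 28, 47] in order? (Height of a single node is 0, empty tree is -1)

Insertion order: [41, 34, 40, 15, 35, 37, 28, 47]
Tree (level-order array): [41, 34, 47, 15, 40, None, None, None, 28, 35, None, None, None, None, 37]
Compute height bottom-up (empty subtree = -1):
  height(28) = 1 + max(-1, -1) = 0
  height(15) = 1 + max(-1, 0) = 1
  height(37) = 1 + max(-1, -1) = 0
  height(35) = 1 + max(-1, 0) = 1
  height(40) = 1 + max(1, -1) = 2
  height(34) = 1 + max(1, 2) = 3
  height(47) = 1 + max(-1, -1) = 0
  height(41) = 1 + max(3, 0) = 4
Height = 4


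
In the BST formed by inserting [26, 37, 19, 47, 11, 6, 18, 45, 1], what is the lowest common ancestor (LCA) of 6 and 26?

Tree insertion order: [26, 37, 19, 47, 11, 6, 18, 45, 1]
Tree (level-order array): [26, 19, 37, 11, None, None, 47, 6, 18, 45, None, 1]
In a BST, the LCA of p=6, q=26 is the first node v on the
root-to-leaf path with p <= v <= q (go left if both < v, right if both > v).
Walk from root:
  at 26: 6 <= 26 <= 26, this is the LCA
LCA = 26


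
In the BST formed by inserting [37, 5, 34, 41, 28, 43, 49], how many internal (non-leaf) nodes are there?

Tree built from: [37, 5, 34, 41, 28, 43, 49]
Tree (level-order array): [37, 5, 41, None, 34, None, 43, 28, None, None, 49]
Rule: An internal node has at least one child.
Per-node child counts:
  node 37: 2 child(ren)
  node 5: 1 child(ren)
  node 34: 1 child(ren)
  node 28: 0 child(ren)
  node 41: 1 child(ren)
  node 43: 1 child(ren)
  node 49: 0 child(ren)
Matching nodes: [37, 5, 34, 41, 43]
Count of internal (non-leaf) nodes: 5


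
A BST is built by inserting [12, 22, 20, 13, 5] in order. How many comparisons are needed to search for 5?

Search path for 5: 12 -> 5
Found: True
Comparisons: 2


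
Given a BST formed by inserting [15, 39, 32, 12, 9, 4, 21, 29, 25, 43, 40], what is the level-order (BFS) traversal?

Tree insertion order: [15, 39, 32, 12, 9, 4, 21, 29, 25, 43, 40]
Tree (level-order array): [15, 12, 39, 9, None, 32, 43, 4, None, 21, None, 40, None, None, None, None, 29, None, None, 25]
BFS from the root, enqueuing left then right child of each popped node:
  queue [15] -> pop 15, enqueue [12, 39], visited so far: [15]
  queue [12, 39] -> pop 12, enqueue [9], visited so far: [15, 12]
  queue [39, 9] -> pop 39, enqueue [32, 43], visited so far: [15, 12, 39]
  queue [9, 32, 43] -> pop 9, enqueue [4], visited so far: [15, 12, 39, 9]
  queue [32, 43, 4] -> pop 32, enqueue [21], visited so far: [15, 12, 39, 9, 32]
  queue [43, 4, 21] -> pop 43, enqueue [40], visited so far: [15, 12, 39, 9, 32, 43]
  queue [4, 21, 40] -> pop 4, enqueue [none], visited so far: [15, 12, 39, 9, 32, 43, 4]
  queue [21, 40] -> pop 21, enqueue [29], visited so far: [15, 12, 39, 9, 32, 43, 4, 21]
  queue [40, 29] -> pop 40, enqueue [none], visited so far: [15, 12, 39, 9, 32, 43, 4, 21, 40]
  queue [29] -> pop 29, enqueue [25], visited so far: [15, 12, 39, 9, 32, 43, 4, 21, 40, 29]
  queue [25] -> pop 25, enqueue [none], visited so far: [15, 12, 39, 9, 32, 43, 4, 21, 40, 29, 25]
Result: [15, 12, 39, 9, 32, 43, 4, 21, 40, 29, 25]


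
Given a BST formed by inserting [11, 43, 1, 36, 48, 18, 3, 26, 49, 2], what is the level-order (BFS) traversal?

Tree insertion order: [11, 43, 1, 36, 48, 18, 3, 26, 49, 2]
Tree (level-order array): [11, 1, 43, None, 3, 36, 48, 2, None, 18, None, None, 49, None, None, None, 26]
BFS from the root, enqueuing left then right child of each popped node:
  queue [11] -> pop 11, enqueue [1, 43], visited so far: [11]
  queue [1, 43] -> pop 1, enqueue [3], visited so far: [11, 1]
  queue [43, 3] -> pop 43, enqueue [36, 48], visited so far: [11, 1, 43]
  queue [3, 36, 48] -> pop 3, enqueue [2], visited so far: [11, 1, 43, 3]
  queue [36, 48, 2] -> pop 36, enqueue [18], visited so far: [11, 1, 43, 3, 36]
  queue [48, 2, 18] -> pop 48, enqueue [49], visited so far: [11, 1, 43, 3, 36, 48]
  queue [2, 18, 49] -> pop 2, enqueue [none], visited so far: [11, 1, 43, 3, 36, 48, 2]
  queue [18, 49] -> pop 18, enqueue [26], visited so far: [11, 1, 43, 3, 36, 48, 2, 18]
  queue [49, 26] -> pop 49, enqueue [none], visited so far: [11, 1, 43, 3, 36, 48, 2, 18, 49]
  queue [26] -> pop 26, enqueue [none], visited so far: [11, 1, 43, 3, 36, 48, 2, 18, 49, 26]
Result: [11, 1, 43, 3, 36, 48, 2, 18, 49, 26]


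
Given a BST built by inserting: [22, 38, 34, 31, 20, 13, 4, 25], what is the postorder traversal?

Tree insertion order: [22, 38, 34, 31, 20, 13, 4, 25]
Tree (level-order array): [22, 20, 38, 13, None, 34, None, 4, None, 31, None, None, None, 25]
Postorder traversal: [4, 13, 20, 25, 31, 34, 38, 22]


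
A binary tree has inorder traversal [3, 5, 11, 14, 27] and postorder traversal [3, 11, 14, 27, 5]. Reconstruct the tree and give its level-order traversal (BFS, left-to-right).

Inorder:   [3, 5, 11, 14, 27]
Postorder: [3, 11, 14, 27, 5]
Algorithm: postorder visits root last, so walk postorder right-to-left;
each value is the root of the current inorder slice — split it at that
value, recurse on the right subtree first, then the left.
Recursive splits:
  root=5; inorder splits into left=[3], right=[11, 14, 27]
  root=27; inorder splits into left=[11, 14], right=[]
  root=14; inorder splits into left=[11], right=[]
  root=11; inorder splits into left=[], right=[]
  root=3; inorder splits into left=[], right=[]
Reconstructed level-order: [5, 3, 27, 14, 11]


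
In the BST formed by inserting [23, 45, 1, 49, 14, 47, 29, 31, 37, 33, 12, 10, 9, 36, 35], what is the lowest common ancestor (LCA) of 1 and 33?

Tree insertion order: [23, 45, 1, 49, 14, 47, 29, 31, 37, 33, 12, 10, 9, 36, 35]
Tree (level-order array): [23, 1, 45, None, 14, 29, 49, 12, None, None, 31, 47, None, 10, None, None, 37, None, None, 9, None, 33, None, None, None, None, 36, 35]
In a BST, the LCA of p=1, q=33 is the first node v on the
root-to-leaf path with p <= v <= q (go left if both < v, right if both > v).
Walk from root:
  at 23: 1 <= 23 <= 33, this is the LCA
LCA = 23


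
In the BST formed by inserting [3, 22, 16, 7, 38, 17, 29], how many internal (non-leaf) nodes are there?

Tree built from: [3, 22, 16, 7, 38, 17, 29]
Tree (level-order array): [3, None, 22, 16, 38, 7, 17, 29]
Rule: An internal node has at least one child.
Per-node child counts:
  node 3: 1 child(ren)
  node 22: 2 child(ren)
  node 16: 2 child(ren)
  node 7: 0 child(ren)
  node 17: 0 child(ren)
  node 38: 1 child(ren)
  node 29: 0 child(ren)
Matching nodes: [3, 22, 16, 38]
Count of internal (non-leaf) nodes: 4


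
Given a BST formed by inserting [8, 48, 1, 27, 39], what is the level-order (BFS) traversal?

Tree insertion order: [8, 48, 1, 27, 39]
Tree (level-order array): [8, 1, 48, None, None, 27, None, None, 39]
BFS from the root, enqueuing left then right child of each popped node:
  queue [8] -> pop 8, enqueue [1, 48], visited so far: [8]
  queue [1, 48] -> pop 1, enqueue [none], visited so far: [8, 1]
  queue [48] -> pop 48, enqueue [27], visited so far: [8, 1, 48]
  queue [27] -> pop 27, enqueue [39], visited so far: [8, 1, 48, 27]
  queue [39] -> pop 39, enqueue [none], visited so far: [8, 1, 48, 27, 39]
Result: [8, 1, 48, 27, 39]


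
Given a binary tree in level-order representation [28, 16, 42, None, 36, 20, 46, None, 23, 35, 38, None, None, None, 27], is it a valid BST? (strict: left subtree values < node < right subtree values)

Level-order array: [28, 16, 42, None, 36, 20, 46, None, 23, 35, 38, None, None, None, 27]
Validate using subtree bounds (lo, hi): at each node, require lo < value < hi,
then recurse left with hi=value and right with lo=value.
Preorder trace (stopping at first violation):
  at node 28 with bounds (-inf, +inf): OK
  at node 16 with bounds (-inf, 28): OK
  at node 36 with bounds (16, 28): VIOLATION
Node 36 violates its bound: not (16 < 36 < 28).
Result: Not a valid BST


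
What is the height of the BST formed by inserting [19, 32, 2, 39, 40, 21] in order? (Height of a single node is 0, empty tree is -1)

Insertion order: [19, 32, 2, 39, 40, 21]
Tree (level-order array): [19, 2, 32, None, None, 21, 39, None, None, None, 40]
Compute height bottom-up (empty subtree = -1):
  height(2) = 1 + max(-1, -1) = 0
  height(21) = 1 + max(-1, -1) = 0
  height(40) = 1 + max(-1, -1) = 0
  height(39) = 1 + max(-1, 0) = 1
  height(32) = 1 + max(0, 1) = 2
  height(19) = 1 + max(0, 2) = 3
Height = 3


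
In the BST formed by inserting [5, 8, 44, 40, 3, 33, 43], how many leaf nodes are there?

Tree built from: [5, 8, 44, 40, 3, 33, 43]
Tree (level-order array): [5, 3, 8, None, None, None, 44, 40, None, 33, 43]
Rule: A leaf has 0 children.
Per-node child counts:
  node 5: 2 child(ren)
  node 3: 0 child(ren)
  node 8: 1 child(ren)
  node 44: 1 child(ren)
  node 40: 2 child(ren)
  node 33: 0 child(ren)
  node 43: 0 child(ren)
Matching nodes: [3, 33, 43]
Count of leaf nodes: 3


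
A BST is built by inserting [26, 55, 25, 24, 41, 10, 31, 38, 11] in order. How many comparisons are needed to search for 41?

Search path for 41: 26 -> 55 -> 41
Found: True
Comparisons: 3


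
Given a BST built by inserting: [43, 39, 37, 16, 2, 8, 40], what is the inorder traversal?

Tree insertion order: [43, 39, 37, 16, 2, 8, 40]
Tree (level-order array): [43, 39, None, 37, 40, 16, None, None, None, 2, None, None, 8]
Inorder traversal: [2, 8, 16, 37, 39, 40, 43]


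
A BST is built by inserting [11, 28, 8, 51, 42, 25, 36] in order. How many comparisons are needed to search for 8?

Search path for 8: 11 -> 8
Found: True
Comparisons: 2


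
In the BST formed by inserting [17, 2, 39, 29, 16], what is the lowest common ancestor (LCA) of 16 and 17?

Tree insertion order: [17, 2, 39, 29, 16]
Tree (level-order array): [17, 2, 39, None, 16, 29]
In a BST, the LCA of p=16, q=17 is the first node v on the
root-to-leaf path with p <= v <= q (go left if both < v, right if both > v).
Walk from root:
  at 17: 16 <= 17 <= 17, this is the LCA
LCA = 17


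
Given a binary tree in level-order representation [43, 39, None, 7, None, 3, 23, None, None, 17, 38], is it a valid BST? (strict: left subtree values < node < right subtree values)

Level-order array: [43, 39, None, 7, None, 3, 23, None, None, 17, 38]
Validate using subtree bounds (lo, hi): at each node, require lo < value < hi,
then recurse left with hi=value and right with lo=value.
Preorder trace (stopping at first violation):
  at node 43 with bounds (-inf, +inf): OK
  at node 39 with bounds (-inf, 43): OK
  at node 7 with bounds (-inf, 39): OK
  at node 3 with bounds (-inf, 7): OK
  at node 23 with bounds (7, 39): OK
  at node 17 with bounds (7, 23): OK
  at node 38 with bounds (23, 39): OK
No violation found at any node.
Result: Valid BST


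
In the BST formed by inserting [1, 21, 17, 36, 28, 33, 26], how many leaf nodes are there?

Tree built from: [1, 21, 17, 36, 28, 33, 26]
Tree (level-order array): [1, None, 21, 17, 36, None, None, 28, None, 26, 33]
Rule: A leaf has 0 children.
Per-node child counts:
  node 1: 1 child(ren)
  node 21: 2 child(ren)
  node 17: 0 child(ren)
  node 36: 1 child(ren)
  node 28: 2 child(ren)
  node 26: 0 child(ren)
  node 33: 0 child(ren)
Matching nodes: [17, 26, 33]
Count of leaf nodes: 3


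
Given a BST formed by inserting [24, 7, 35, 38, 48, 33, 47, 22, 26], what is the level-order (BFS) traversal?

Tree insertion order: [24, 7, 35, 38, 48, 33, 47, 22, 26]
Tree (level-order array): [24, 7, 35, None, 22, 33, 38, None, None, 26, None, None, 48, None, None, 47]
BFS from the root, enqueuing left then right child of each popped node:
  queue [24] -> pop 24, enqueue [7, 35], visited so far: [24]
  queue [7, 35] -> pop 7, enqueue [22], visited so far: [24, 7]
  queue [35, 22] -> pop 35, enqueue [33, 38], visited so far: [24, 7, 35]
  queue [22, 33, 38] -> pop 22, enqueue [none], visited so far: [24, 7, 35, 22]
  queue [33, 38] -> pop 33, enqueue [26], visited so far: [24, 7, 35, 22, 33]
  queue [38, 26] -> pop 38, enqueue [48], visited so far: [24, 7, 35, 22, 33, 38]
  queue [26, 48] -> pop 26, enqueue [none], visited so far: [24, 7, 35, 22, 33, 38, 26]
  queue [48] -> pop 48, enqueue [47], visited so far: [24, 7, 35, 22, 33, 38, 26, 48]
  queue [47] -> pop 47, enqueue [none], visited so far: [24, 7, 35, 22, 33, 38, 26, 48, 47]
Result: [24, 7, 35, 22, 33, 38, 26, 48, 47]


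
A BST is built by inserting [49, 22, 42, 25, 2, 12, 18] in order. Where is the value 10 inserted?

Starting tree (level order): [49, 22, None, 2, 42, None, 12, 25, None, None, 18]
Insertion path: 49 -> 22 -> 2 -> 12
Result: insert 10 as left child of 12
Final tree (level order): [49, 22, None, 2, 42, None, 12, 25, None, 10, 18]


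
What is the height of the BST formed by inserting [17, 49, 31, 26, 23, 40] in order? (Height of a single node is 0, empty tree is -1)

Insertion order: [17, 49, 31, 26, 23, 40]
Tree (level-order array): [17, None, 49, 31, None, 26, 40, 23]
Compute height bottom-up (empty subtree = -1):
  height(23) = 1 + max(-1, -1) = 0
  height(26) = 1 + max(0, -1) = 1
  height(40) = 1 + max(-1, -1) = 0
  height(31) = 1 + max(1, 0) = 2
  height(49) = 1 + max(2, -1) = 3
  height(17) = 1 + max(-1, 3) = 4
Height = 4


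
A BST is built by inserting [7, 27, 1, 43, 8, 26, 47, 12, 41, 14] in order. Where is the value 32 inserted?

Starting tree (level order): [7, 1, 27, None, None, 8, 43, None, 26, 41, 47, 12, None, None, None, None, None, None, 14]
Insertion path: 7 -> 27 -> 43 -> 41
Result: insert 32 as left child of 41
Final tree (level order): [7, 1, 27, None, None, 8, 43, None, 26, 41, 47, 12, None, 32, None, None, None, None, 14]


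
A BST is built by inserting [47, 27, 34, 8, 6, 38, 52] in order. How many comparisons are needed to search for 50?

Search path for 50: 47 -> 52
Found: False
Comparisons: 2


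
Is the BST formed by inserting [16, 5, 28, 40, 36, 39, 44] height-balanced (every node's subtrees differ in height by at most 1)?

Tree (level-order array): [16, 5, 28, None, None, None, 40, 36, 44, None, 39]
Definition: a tree is height-balanced if, at every node, |h(left) - h(right)| <= 1 (empty subtree has height -1).
Bottom-up per-node check:
  node 5: h_left=-1, h_right=-1, diff=0 [OK], height=0
  node 39: h_left=-1, h_right=-1, diff=0 [OK], height=0
  node 36: h_left=-1, h_right=0, diff=1 [OK], height=1
  node 44: h_left=-1, h_right=-1, diff=0 [OK], height=0
  node 40: h_left=1, h_right=0, diff=1 [OK], height=2
  node 28: h_left=-1, h_right=2, diff=3 [FAIL (|-1-2|=3 > 1)], height=3
  node 16: h_left=0, h_right=3, diff=3 [FAIL (|0-3|=3 > 1)], height=4
Node 28 violates the condition: |-1 - 2| = 3 > 1.
Result: Not balanced


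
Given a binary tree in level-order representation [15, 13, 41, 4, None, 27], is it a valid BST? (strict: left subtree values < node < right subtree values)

Level-order array: [15, 13, 41, 4, None, 27]
Validate using subtree bounds (lo, hi): at each node, require lo < value < hi,
then recurse left with hi=value and right with lo=value.
Preorder trace (stopping at first violation):
  at node 15 with bounds (-inf, +inf): OK
  at node 13 with bounds (-inf, 15): OK
  at node 4 with bounds (-inf, 13): OK
  at node 41 with bounds (15, +inf): OK
  at node 27 with bounds (15, 41): OK
No violation found at any node.
Result: Valid BST


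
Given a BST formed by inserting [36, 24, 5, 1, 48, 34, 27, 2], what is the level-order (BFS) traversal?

Tree insertion order: [36, 24, 5, 1, 48, 34, 27, 2]
Tree (level-order array): [36, 24, 48, 5, 34, None, None, 1, None, 27, None, None, 2]
BFS from the root, enqueuing left then right child of each popped node:
  queue [36] -> pop 36, enqueue [24, 48], visited so far: [36]
  queue [24, 48] -> pop 24, enqueue [5, 34], visited so far: [36, 24]
  queue [48, 5, 34] -> pop 48, enqueue [none], visited so far: [36, 24, 48]
  queue [5, 34] -> pop 5, enqueue [1], visited so far: [36, 24, 48, 5]
  queue [34, 1] -> pop 34, enqueue [27], visited so far: [36, 24, 48, 5, 34]
  queue [1, 27] -> pop 1, enqueue [2], visited so far: [36, 24, 48, 5, 34, 1]
  queue [27, 2] -> pop 27, enqueue [none], visited so far: [36, 24, 48, 5, 34, 1, 27]
  queue [2] -> pop 2, enqueue [none], visited so far: [36, 24, 48, 5, 34, 1, 27, 2]
Result: [36, 24, 48, 5, 34, 1, 27, 2]


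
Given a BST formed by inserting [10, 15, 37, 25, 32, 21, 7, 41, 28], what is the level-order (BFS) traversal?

Tree insertion order: [10, 15, 37, 25, 32, 21, 7, 41, 28]
Tree (level-order array): [10, 7, 15, None, None, None, 37, 25, 41, 21, 32, None, None, None, None, 28]
BFS from the root, enqueuing left then right child of each popped node:
  queue [10] -> pop 10, enqueue [7, 15], visited so far: [10]
  queue [7, 15] -> pop 7, enqueue [none], visited so far: [10, 7]
  queue [15] -> pop 15, enqueue [37], visited so far: [10, 7, 15]
  queue [37] -> pop 37, enqueue [25, 41], visited so far: [10, 7, 15, 37]
  queue [25, 41] -> pop 25, enqueue [21, 32], visited so far: [10, 7, 15, 37, 25]
  queue [41, 21, 32] -> pop 41, enqueue [none], visited so far: [10, 7, 15, 37, 25, 41]
  queue [21, 32] -> pop 21, enqueue [none], visited so far: [10, 7, 15, 37, 25, 41, 21]
  queue [32] -> pop 32, enqueue [28], visited so far: [10, 7, 15, 37, 25, 41, 21, 32]
  queue [28] -> pop 28, enqueue [none], visited so far: [10, 7, 15, 37, 25, 41, 21, 32, 28]
Result: [10, 7, 15, 37, 25, 41, 21, 32, 28]


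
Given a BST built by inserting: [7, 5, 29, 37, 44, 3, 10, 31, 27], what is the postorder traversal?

Tree insertion order: [7, 5, 29, 37, 44, 3, 10, 31, 27]
Tree (level-order array): [7, 5, 29, 3, None, 10, 37, None, None, None, 27, 31, 44]
Postorder traversal: [3, 5, 27, 10, 31, 44, 37, 29, 7]


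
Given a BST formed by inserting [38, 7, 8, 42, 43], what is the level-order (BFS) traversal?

Tree insertion order: [38, 7, 8, 42, 43]
Tree (level-order array): [38, 7, 42, None, 8, None, 43]
BFS from the root, enqueuing left then right child of each popped node:
  queue [38] -> pop 38, enqueue [7, 42], visited so far: [38]
  queue [7, 42] -> pop 7, enqueue [8], visited so far: [38, 7]
  queue [42, 8] -> pop 42, enqueue [43], visited so far: [38, 7, 42]
  queue [8, 43] -> pop 8, enqueue [none], visited so far: [38, 7, 42, 8]
  queue [43] -> pop 43, enqueue [none], visited so far: [38, 7, 42, 8, 43]
Result: [38, 7, 42, 8, 43]


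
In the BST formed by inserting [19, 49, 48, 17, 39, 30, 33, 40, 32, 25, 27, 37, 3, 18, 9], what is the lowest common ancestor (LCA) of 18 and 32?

Tree insertion order: [19, 49, 48, 17, 39, 30, 33, 40, 32, 25, 27, 37, 3, 18, 9]
Tree (level-order array): [19, 17, 49, 3, 18, 48, None, None, 9, None, None, 39, None, None, None, 30, 40, 25, 33, None, None, None, 27, 32, 37]
In a BST, the LCA of p=18, q=32 is the first node v on the
root-to-leaf path with p <= v <= q (go left if both < v, right if both > v).
Walk from root:
  at 19: 18 <= 19 <= 32, this is the LCA
LCA = 19


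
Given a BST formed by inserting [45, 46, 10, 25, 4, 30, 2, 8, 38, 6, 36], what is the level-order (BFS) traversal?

Tree insertion order: [45, 46, 10, 25, 4, 30, 2, 8, 38, 6, 36]
Tree (level-order array): [45, 10, 46, 4, 25, None, None, 2, 8, None, 30, None, None, 6, None, None, 38, None, None, 36]
BFS from the root, enqueuing left then right child of each popped node:
  queue [45] -> pop 45, enqueue [10, 46], visited so far: [45]
  queue [10, 46] -> pop 10, enqueue [4, 25], visited so far: [45, 10]
  queue [46, 4, 25] -> pop 46, enqueue [none], visited so far: [45, 10, 46]
  queue [4, 25] -> pop 4, enqueue [2, 8], visited so far: [45, 10, 46, 4]
  queue [25, 2, 8] -> pop 25, enqueue [30], visited so far: [45, 10, 46, 4, 25]
  queue [2, 8, 30] -> pop 2, enqueue [none], visited so far: [45, 10, 46, 4, 25, 2]
  queue [8, 30] -> pop 8, enqueue [6], visited so far: [45, 10, 46, 4, 25, 2, 8]
  queue [30, 6] -> pop 30, enqueue [38], visited so far: [45, 10, 46, 4, 25, 2, 8, 30]
  queue [6, 38] -> pop 6, enqueue [none], visited so far: [45, 10, 46, 4, 25, 2, 8, 30, 6]
  queue [38] -> pop 38, enqueue [36], visited so far: [45, 10, 46, 4, 25, 2, 8, 30, 6, 38]
  queue [36] -> pop 36, enqueue [none], visited so far: [45, 10, 46, 4, 25, 2, 8, 30, 6, 38, 36]
Result: [45, 10, 46, 4, 25, 2, 8, 30, 6, 38, 36]


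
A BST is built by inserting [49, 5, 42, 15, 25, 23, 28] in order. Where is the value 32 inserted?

Starting tree (level order): [49, 5, None, None, 42, 15, None, None, 25, 23, 28]
Insertion path: 49 -> 5 -> 42 -> 15 -> 25 -> 28
Result: insert 32 as right child of 28
Final tree (level order): [49, 5, None, None, 42, 15, None, None, 25, 23, 28, None, None, None, 32]


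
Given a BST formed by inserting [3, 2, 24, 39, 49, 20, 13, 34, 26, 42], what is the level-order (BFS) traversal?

Tree insertion order: [3, 2, 24, 39, 49, 20, 13, 34, 26, 42]
Tree (level-order array): [3, 2, 24, None, None, 20, 39, 13, None, 34, 49, None, None, 26, None, 42]
BFS from the root, enqueuing left then right child of each popped node:
  queue [3] -> pop 3, enqueue [2, 24], visited so far: [3]
  queue [2, 24] -> pop 2, enqueue [none], visited so far: [3, 2]
  queue [24] -> pop 24, enqueue [20, 39], visited so far: [3, 2, 24]
  queue [20, 39] -> pop 20, enqueue [13], visited so far: [3, 2, 24, 20]
  queue [39, 13] -> pop 39, enqueue [34, 49], visited so far: [3, 2, 24, 20, 39]
  queue [13, 34, 49] -> pop 13, enqueue [none], visited so far: [3, 2, 24, 20, 39, 13]
  queue [34, 49] -> pop 34, enqueue [26], visited so far: [3, 2, 24, 20, 39, 13, 34]
  queue [49, 26] -> pop 49, enqueue [42], visited so far: [3, 2, 24, 20, 39, 13, 34, 49]
  queue [26, 42] -> pop 26, enqueue [none], visited so far: [3, 2, 24, 20, 39, 13, 34, 49, 26]
  queue [42] -> pop 42, enqueue [none], visited so far: [3, 2, 24, 20, 39, 13, 34, 49, 26, 42]
Result: [3, 2, 24, 20, 39, 13, 34, 49, 26, 42]


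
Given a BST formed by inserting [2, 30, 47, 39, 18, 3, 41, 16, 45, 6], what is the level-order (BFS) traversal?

Tree insertion order: [2, 30, 47, 39, 18, 3, 41, 16, 45, 6]
Tree (level-order array): [2, None, 30, 18, 47, 3, None, 39, None, None, 16, None, 41, 6, None, None, 45]
BFS from the root, enqueuing left then right child of each popped node:
  queue [2] -> pop 2, enqueue [30], visited so far: [2]
  queue [30] -> pop 30, enqueue [18, 47], visited so far: [2, 30]
  queue [18, 47] -> pop 18, enqueue [3], visited so far: [2, 30, 18]
  queue [47, 3] -> pop 47, enqueue [39], visited so far: [2, 30, 18, 47]
  queue [3, 39] -> pop 3, enqueue [16], visited so far: [2, 30, 18, 47, 3]
  queue [39, 16] -> pop 39, enqueue [41], visited so far: [2, 30, 18, 47, 3, 39]
  queue [16, 41] -> pop 16, enqueue [6], visited so far: [2, 30, 18, 47, 3, 39, 16]
  queue [41, 6] -> pop 41, enqueue [45], visited so far: [2, 30, 18, 47, 3, 39, 16, 41]
  queue [6, 45] -> pop 6, enqueue [none], visited so far: [2, 30, 18, 47, 3, 39, 16, 41, 6]
  queue [45] -> pop 45, enqueue [none], visited so far: [2, 30, 18, 47, 3, 39, 16, 41, 6, 45]
Result: [2, 30, 18, 47, 3, 39, 16, 41, 6, 45]


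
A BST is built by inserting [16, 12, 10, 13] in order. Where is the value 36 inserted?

Starting tree (level order): [16, 12, None, 10, 13]
Insertion path: 16
Result: insert 36 as right child of 16
Final tree (level order): [16, 12, 36, 10, 13]


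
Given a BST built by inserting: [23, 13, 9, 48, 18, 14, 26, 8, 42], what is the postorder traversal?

Tree insertion order: [23, 13, 9, 48, 18, 14, 26, 8, 42]
Tree (level-order array): [23, 13, 48, 9, 18, 26, None, 8, None, 14, None, None, 42]
Postorder traversal: [8, 9, 14, 18, 13, 42, 26, 48, 23]


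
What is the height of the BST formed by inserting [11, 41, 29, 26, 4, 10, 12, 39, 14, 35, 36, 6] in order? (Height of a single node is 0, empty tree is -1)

Insertion order: [11, 41, 29, 26, 4, 10, 12, 39, 14, 35, 36, 6]
Tree (level-order array): [11, 4, 41, None, 10, 29, None, 6, None, 26, 39, None, None, 12, None, 35, None, None, 14, None, 36]
Compute height bottom-up (empty subtree = -1):
  height(6) = 1 + max(-1, -1) = 0
  height(10) = 1 + max(0, -1) = 1
  height(4) = 1 + max(-1, 1) = 2
  height(14) = 1 + max(-1, -1) = 0
  height(12) = 1 + max(-1, 0) = 1
  height(26) = 1 + max(1, -1) = 2
  height(36) = 1 + max(-1, -1) = 0
  height(35) = 1 + max(-1, 0) = 1
  height(39) = 1 + max(1, -1) = 2
  height(29) = 1 + max(2, 2) = 3
  height(41) = 1 + max(3, -1) = 4
  height(11) = 1 + max(2, 4) = 5
Height = 5


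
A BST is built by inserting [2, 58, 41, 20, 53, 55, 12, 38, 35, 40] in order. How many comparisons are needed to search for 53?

Search path for 53: 2 -> 58 -> 41 -> 53
Found: True
Comparisons: 4


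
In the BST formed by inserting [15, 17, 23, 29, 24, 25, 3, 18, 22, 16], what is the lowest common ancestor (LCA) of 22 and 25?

Tree insertion order: [15, 17, 23, 29, 24, 25, 3, 18, 22, 16]
Tree (level-order array): [15, 3, 17, None, None, 16, 23, None, None, 18, 29, None, 22, 24, None, None, None, None, 25]
In a BST, the LCA of p=22, q=25 is the first node v on the
root-to-leaf path with p <= v <= q (go left if both < v, right if both > v).
Walk from root:
  at 15: both 22 and 25 > 15, go right
  at 17: both 22 and 25 > 17, go right
  at 23: 22 <= 23 <= 25, this is the LCA
LCA = 23


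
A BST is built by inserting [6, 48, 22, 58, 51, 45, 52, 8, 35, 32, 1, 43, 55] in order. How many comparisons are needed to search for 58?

Search path for 58: 6 -> 48 -> 58
Found: True
Comparisons: 3


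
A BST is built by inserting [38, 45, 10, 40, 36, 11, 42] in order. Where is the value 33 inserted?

Starting tree (level order): [38, 10, 45, None, 36, 40, None, 11, None, None, 42]
Insertion path: 38 -> 10 -> 36 -> 11
Result: insert 33 as right child of 11
Final tree (level order): [38, 10, 45, None, 36, 40, None, 11, None, None, 42, None, 33]


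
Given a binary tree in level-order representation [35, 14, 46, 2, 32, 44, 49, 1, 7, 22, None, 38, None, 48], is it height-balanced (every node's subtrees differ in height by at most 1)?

Tree (level-order array): [35, 14, 46, 2, 32, 44, 49, 1, 7, 22, None, 38, None, 48]
Definition: a tree is height-balanced if, at every node, |h(left) - h(right)| <= 1 (empty subtree has height -1).
Bottom-up per-node check:
  node 1: h_left=-1, h_right=-1, diff=0 [OK], height=0
  node 7: h_left=-1, h_right=-1, diff=0 [OK], height=0
  node 2: h_left=0, h_right=0, diff=0 [OK], height=1
  node 22: h_left=-1, h_right=-1, diff=0 [OK], height=0
  node 32: h_left=0, h_right=-1, diff=1 [OK], height=1
  node 14: h_left=1, h_right=1, diff=0 [OK], height=2
  node 38: h_left=-1, h_right=-1, diff=0 [OK], height=0
  node 44: h_left=0, h_right=-1, diff=1 [OK], height=1
  node 48: h_left=-1, h_right=-1, diff=0 [OK], height=0
  node 49: h_left=0, h_right=-1, diff=1 [OK], height=1
  node 46: h_left=1, h_right=1, diff=0 [OK], height=2
  node 35: h_left=2, h_right=2, diff=0 [OK], height=3
All nodes satisfy the balance condition.
Result: Balanced


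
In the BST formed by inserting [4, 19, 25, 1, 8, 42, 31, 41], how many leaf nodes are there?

Tree built from: [4, 19, 25, 1, 8, 42, 31, 41]
Tree (level-order array): [4, 1, 19, None, None, 8, 25, None, None, None, 42, 31, None, None, 41]
Rule: A leaf has 0 children.
Per-node child counts:
  node 4: 2 child(ren)
  node 1: 0 child(ren)
  node 19: 2 child(ren)
  node 8: 0 child(ren)
  node 25: 1 child(ren)
  node 42: 1 child(ren)
  node 31: 1 child(ren)
  node 41: 0 child(ren)
Matching nodes: [1, 8, 41]
Count of leaf nodes: 3


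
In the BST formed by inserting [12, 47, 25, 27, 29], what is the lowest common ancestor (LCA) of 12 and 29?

Tree insertion order: [12, 47, 25, 27, 29]
Tree (level-order array): [12, None, 47, 25, None, None, 27, None, 29]
In a BST, the LCA of p=12, q=29 is the first node v on the
root-to-leaf path with p <= v <= q (go left if both < v, right if both > v).
Walk from root:
  at 12: 12 <= 12 <= 29, this is the LCA
LCA = 12


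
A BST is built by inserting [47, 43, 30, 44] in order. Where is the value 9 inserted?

Starting tree (level order): [47, 43, None, 30, 44]
Insertion path: 47 -> 43 -> 30
Result: insert 9 as left child of 30
Final tree (level order): [47, 43, None, 30, 44, 9]


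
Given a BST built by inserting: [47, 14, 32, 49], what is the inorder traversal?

Tree insertion order: [47, 14, 32, 49]
Tree (level-order array): [47, 14, 49, None, 32]
Inorder traversal: [14, 32, 47, 49]


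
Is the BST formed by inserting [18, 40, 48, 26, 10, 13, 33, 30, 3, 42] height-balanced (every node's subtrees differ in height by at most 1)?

Tree (level-order array): [18, 10, 40, 3, 13, 26, 48, None, None, None, None, None, 33, 42, None, 30]
Definition: a tree is height-balanced if, at every node, |h(left) - h(right)| <= 1 (empty subtree has height -1).
Bottom-up per-node check:
  node 3: h_left=-1, h_right=-1, diff=0 [OK], height=0
  node 13: h_left=-1, h_right=-1, diff=0 [OK], height=0
  node 10: h_left=0, h_right=0, diff=0 [OK], height=1
  node 30: h_left=-1, h_right=-1, diff=0 [OK], height=0
  node 33: h_left=0, h_right=-1, diff=1 [OK], height=1
  node 26: h_left=-1, h_right=1, diff=2 [FAIL (|-1-1|=2 > 1)], height=2
  node 42: h_left=-1, h_right=-1, diff=0 [OK], height=0
  node 48: h_left=0, h_right=-1, diff=1 [OK], height=1
  node 40: h_left=2, h_right=1, diff=1 [OK], height=3
  node 18: h_left=1, h_right=3, diff=2 [FAIL (|1-3|=2 > 1)], height=4
Node 26 violates the condition: |-1 - 1| = 2 > 1.
Result: Not balanced


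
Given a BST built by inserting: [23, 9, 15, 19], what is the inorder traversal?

Tree insertion order: [23, 9, 15, 19]
Tree (level-order array): [23, 9, None, None, 15, None, 19]
Inorder traversal: [9, 15, 19, 23]


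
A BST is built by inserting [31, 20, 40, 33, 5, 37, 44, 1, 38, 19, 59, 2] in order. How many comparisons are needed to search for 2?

Search path for 2: 31 -> 20 -> 5 -> 1 -> 2
Found: True
Comparisons: 5


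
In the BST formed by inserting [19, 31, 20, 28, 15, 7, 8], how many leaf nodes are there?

Tree built from: [19, 31, 20, 28, 15, 7, 8]
Tree (level-order array): [19, 15, 31, 7, None, 20, None, None, 8, None, 28]
Rule: A leaf has 0 children.
Per-node child counts:
  node 19: 2 child(ren)
  node 15: 1 child(ren)
  node 7: 1 child(ren)
  node 8: 0 child(ren)
  node 31: 1 child(ren)
  node 20: 1 child(ren)
  node 28: 0 child(ren)
Matching nodes: [8, 28]
Count of leaf nodes: 2


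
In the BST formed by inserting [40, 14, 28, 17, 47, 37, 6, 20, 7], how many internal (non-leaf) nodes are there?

Tree built from: [40, 14, 28, 17, 47, 37, 6, 20, 7]
Tree (level-order array): [40, 14, 47, 6, 28, None, None, None, 7, 17, 37, None, None, None, 20]
Rule: An internal node has at least one child.
Per-node child counts:
  node 40: 2 child(ren)
  node 14: 2 child(ren)
  node 6: 1 child(ren)
  node 7: 0 child(ren)
  node 28: 2 child(ren)
  node 17: 1 child(ren)
  node 20: 0 child(ren)
  node 37: 0 child(ren)
  node 47: 0 child(ren)
Matching nodes: [40, 14, 6, 28, 17]
Count of internal (non-leaf) nodes: 5


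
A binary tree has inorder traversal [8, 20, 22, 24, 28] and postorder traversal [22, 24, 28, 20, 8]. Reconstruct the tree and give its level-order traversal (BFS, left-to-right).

Inorder:   [8, 20, 22, 24, 28]
Postorder: [22, 24, 28, 20, 8]
Algorithm: postorder visits root last, so walk postorder right-to-left;
each value is the root of the current inorder slice — split it at that
value, recurse on the right subtree first, then the left.
Recursive splits:
  root=8; inorder splits into left=[], right=[20, 22, 24, 28]
  root=20; inorder splits into left=[], right=[22, 24, 28]
  root=28; inorder splits into left=[22, 24], right=[]
  root=24; inorder splits into left=[22], right=[]
  root=22; inorder splits into left=[], right=[]
Reconstructed level-order: [8, 20, 28, 24, 22]


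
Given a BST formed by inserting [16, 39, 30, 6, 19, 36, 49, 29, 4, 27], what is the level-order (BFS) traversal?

Tree insertion order: [16, 39, 30, 6, 19, 36, 49, 29, 4, 27]
Tree (level-order array): [16, 6, 39, 4, None, 30, 49, None, None, 19, 36, None, None, None, 29, None, None, 27]
BFS from the root, enqueuing left then right child of each popped node:
  queue [16] -> pop 16, enqueue [6, 39], visited so far: [16]
  queue [6, 39] -> pop 6, enqueue [4], visited so far: [16, 6]
  queue [39, 4] -> pop 39, enqueue [30, 49], visited so far: [16, 6, 39]
  queue [4, 30, 49] -> pop 4, enqueue [none], visited so far: [16, 6, 39, 4]
  queue [30, 49] -> pop 30, enqueue [19, 36], visited so far: [16, 6, 39, 4, 30]
  queue [49, 19, 36] -> pop 49, enqueue [none], visited so far: [16, 6, 39, 4, 30, 49]
  queue [19, 36] -> pop 19, enqueue [29], visited so far: [16, 6, 39, 4, 30, 49, 19]
  queue [36, 29] -> pop 36, enqueue [none], visited so far: [16, 6, 39, 4, 30, 49, 19, 36]
  queue [29] -> pop 29, enqueue [27], visited so far: [16, 6, 39, 4, 30, 49, 19, 36, 29]
  queue [27] -> pop 27, enqueue [none], visited so far: [16, 6, 39, 4, 30, 49, 19, 36, 29, 27]
Result: [16, 6, 39, 4, 30, 49, 19, 36, 29, 27]


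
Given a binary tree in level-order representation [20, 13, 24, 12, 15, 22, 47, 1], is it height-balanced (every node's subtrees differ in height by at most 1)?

Tree (level-order array): [20, 13, 24, 12, 15, 22, 47, 1]
Definition: a tree is height-balanced if, at every node, |h(left) - h(right)| <= 1 (empty subtree has height -1).
Bottom-up per-node check:
  node 1: h_left=-1, h_right=-1, diff=0 [OK], height=0
  node 12: h_left=0, h_right=-1, diff=1 [OK], height=1
  node 15: h_left=-1, h_right=-1, diff=0 [OK], height=0
  node 13: h_left=1, h_right=0, diff=1 [OK], height=2
  node 22: h_left=-1, h_right=-1, diff=0 [OK], height=0
  node 47: h_left=-1, h_right=-1, diff=0 [OK], height=0
  node 24: h_left=0, h_right=0, diff=0 [OK], height=1
  node 20: h_left=2, h_right=1, diff=1 [OK], height=3
All nodes satisfy the balance condition.
Result: Balanced


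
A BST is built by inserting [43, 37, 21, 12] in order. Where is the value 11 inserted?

Starting tree (level order): [43, 37, None, 21, None, 12]
Insertion path: 43 -> 37 -> 21 -> 12
Result: insert 11 as left child of 12
Final tree (level order): [43, 37, None, 21, None, 12, None, 11]


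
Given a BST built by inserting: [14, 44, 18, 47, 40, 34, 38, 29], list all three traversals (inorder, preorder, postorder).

Tree insertion order: [14, 44, 18, 47, 40, 34, 38, 29]
Tree (level-order array): [14, None, 44, 18, 47, None, 40, None, None, 34, None, 29, 38]
Inorder (L, root, R): [14, 18, 29, 34, 38, 40, 44, 47]
Preorder (root, L, R): [14, 44, 18, 40, 34, 29, 38, 47]
Postorder (L, R, root): [29, 38, 34, 40, 18, 47, 44, 14]


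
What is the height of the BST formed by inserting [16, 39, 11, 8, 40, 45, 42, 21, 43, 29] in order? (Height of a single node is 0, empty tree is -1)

Insertion order: [16, 39, 11, 8, 40, 45, 42, 21, 43, 29]
Tree (level-order array): [16, 11, 39, 8, None, 21, 40, None, None, None, 29, None, 45, None, None, 42, None, None, 43]
Compute height bottom-up (empty subtree = -1):
  height(8) = 1 + max(-1, -1) = 0
  height(11) = 1 + max(0, -1) = 1
  height(29) = 1 + max(-1, -1) = 0
  height(21) = 1 + max(-1, 0) = 1
  height(43) = 1 + max(-1, -1) = 0
  height(42) = 1 + max(-1, 0) = 1
  height(45) = 1 + max(1, -1) = 2
  height(40) = 1 + max(-1, 2) = 3
  height(39) = 1 + max(1, 3) = 4
  height(16) = 1 + max(1, 4) = 5
Height = 5


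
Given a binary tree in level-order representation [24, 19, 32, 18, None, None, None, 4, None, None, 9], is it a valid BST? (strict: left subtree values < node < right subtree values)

Level-order array: [24, 19, 32, 18, None, None, None, 4, None, None, 9]
Validate using subtree bounds (lo, hi): at each node, require lo < value < hi,
then recurse left with hi=value and right with lo=value.
Preorder trace (stopping at first violation):
  at node 24 with bounds (-inf, +inf): OK
  at node 19 with bounds (-inf, 24): OK
  at node 18 with bounds (-inf, 19): OK
  at node 4 with bounds (-inf, 18): OK
  at node 9 with bounds (4, 18): OK
  at node 32 with bounds (24, +inf): OK
No violation found at any node.
Result: Valid BST


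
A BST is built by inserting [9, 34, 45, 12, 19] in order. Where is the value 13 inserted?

Starting tree (level order): [9, None, 34, 12, 45, None, 19]
Insertion path: 9 -> 34 -> 12 -> 19
Result: insert 13 as left child of 19
Final tree (level order): [9, None, 34, 12, 45, None, 19, None, None, 13]
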